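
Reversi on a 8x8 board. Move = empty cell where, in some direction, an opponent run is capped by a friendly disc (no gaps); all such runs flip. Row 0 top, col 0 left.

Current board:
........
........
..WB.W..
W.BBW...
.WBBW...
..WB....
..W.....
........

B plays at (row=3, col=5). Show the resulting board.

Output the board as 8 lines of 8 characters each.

Place B at (3,5); scan 8 dirs for brackets.
Dir NW: first cell '.' (not opp) -> no flip
Dir N: opp run (2,5), next='.' -> no flip
Dir NE: first cell '.' (not opp) -> no flip
Dir W: opp run (3,4) capped by B -> flip
Dir E: first cell '.' (not opp) -> no flip
Dir SW: opp run (4,4) capped by B -> flip
Dir S: first cell '.' (not opp) -> no flip
Dir SE: first cell '.' (not opp) -> no flip
All flips: (3,4) (4,4)

Answer: ........
........
..WB.W..
W.BBBB..
.WBBB...
..WB....
..W.....
........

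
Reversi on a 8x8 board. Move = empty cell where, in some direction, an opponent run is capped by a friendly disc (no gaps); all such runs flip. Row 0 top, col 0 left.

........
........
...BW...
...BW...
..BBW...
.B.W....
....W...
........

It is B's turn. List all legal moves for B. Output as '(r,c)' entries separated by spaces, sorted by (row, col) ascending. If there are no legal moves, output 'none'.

(1,3): no bracket -> illegal
(1,4): no bracket -> illegal
(1,5): flips 1 -> legal
(2,5): flips 2 -> legal
(3,5): flips 1 -> legal
(4,5): flips 2 -> legal
(5,2): no bracket -> illegal
(5,4): no bracket -> illegal
(5,5): flips 1 -> legal
(6,2): no bracket -> illegal
(6,3): flips 1 -> legal
(6,5): no bracket -> illegal
(7,3): no bracket -> illegal
(7,4): no bracket -> illegal
(7,5): flips 2 -> legal

Answer: (1,5) (2,5) (3,5) (4,5) (5,5) (6,3) (7,5)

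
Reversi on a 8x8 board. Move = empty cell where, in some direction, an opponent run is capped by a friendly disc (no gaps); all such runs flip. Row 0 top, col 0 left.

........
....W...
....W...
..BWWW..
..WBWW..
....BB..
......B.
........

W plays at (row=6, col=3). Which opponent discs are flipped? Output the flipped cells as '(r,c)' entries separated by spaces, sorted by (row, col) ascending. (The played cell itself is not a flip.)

Answer: (5,4)

Derivation:
Dir NW: first cell '.' (not opp) -> no flip
Dir N: first cell '.' (not opp) -> no flip
Dir NE: opp run (5,4) capped by W -> flip
Dir W: first cell '.' (not opp) -> no flip
Dir E: first cell '.' (not opp) -> no flip
Dir SW: first cell '.' (not opp) -> no flip
Dir S: first cell '.' (not opp) -> no flip
Dir SE: first cell '.' (not opp) -> no flip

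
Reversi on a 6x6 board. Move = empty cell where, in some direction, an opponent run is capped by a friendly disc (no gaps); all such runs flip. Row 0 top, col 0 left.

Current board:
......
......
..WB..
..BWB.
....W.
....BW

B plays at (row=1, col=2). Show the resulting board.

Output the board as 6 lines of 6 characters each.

Place B at (1,2); scan 8 dirs for brackets.
Dir NW: first cell '.' (not opp) -> no flip
Dir N: first cell '.' (not opp) -> no flip
Dir NE: first cell '.' (not opp) -> no flip
Dir W: first cell '.' (not opp) -> no flip
Dir E: first cell '.' (not opp) -> no flip
Dir SW: first cell '.' (not opp) -> no flip
Dir S: opp run (2,2) capped by B -> flip
Dir SE: first cell 'B' (not opp) -> no flip
All flips: (2,2)

Answer: ......
..B...
..BB..
..BWB.
....W.
....BW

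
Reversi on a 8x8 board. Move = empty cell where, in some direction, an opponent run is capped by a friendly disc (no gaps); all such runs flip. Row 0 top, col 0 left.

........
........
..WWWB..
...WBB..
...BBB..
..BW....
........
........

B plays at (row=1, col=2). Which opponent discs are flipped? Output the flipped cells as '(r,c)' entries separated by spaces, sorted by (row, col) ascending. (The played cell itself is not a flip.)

Dir NW: first cell '.' (not opp) -> no flip
Dir N: first cell '.' (not opp) -> no flip
Dir NE: first cell '.' (not opp) -> no flip
Dir W: first cell '.' (not opp) -> no flip
Dir E: first cell '.' (not opp) -> no flip
Dir SW: first cell '.' (not opp) -> no flip
Dir S: opp run (2,2), next='.' -> no flip
Dir SE: opp run (2,3) capped by B -> flip

Answer: (2,3)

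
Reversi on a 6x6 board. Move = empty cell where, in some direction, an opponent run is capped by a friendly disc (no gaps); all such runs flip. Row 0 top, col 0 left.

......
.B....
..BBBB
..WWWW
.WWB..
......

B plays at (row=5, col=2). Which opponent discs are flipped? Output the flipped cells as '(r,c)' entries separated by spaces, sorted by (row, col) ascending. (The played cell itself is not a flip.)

Answer: (3,2) (4,2)

Derivation:
Dir NW: opp run (4,1), next='.' -> no flip
Dir N: opp run (4,2) (3,2) capped by B -> flip
Dir NE: first cell 'B' (not opp) -> no flip
Dir W: first cell '.' (not opp) -> no flip
Dir E: first cell '.' (not opp) -> no flip
Dir SW: edge -> no flip
Dir S: edge -> no flip
Dir SE: edge -> no flip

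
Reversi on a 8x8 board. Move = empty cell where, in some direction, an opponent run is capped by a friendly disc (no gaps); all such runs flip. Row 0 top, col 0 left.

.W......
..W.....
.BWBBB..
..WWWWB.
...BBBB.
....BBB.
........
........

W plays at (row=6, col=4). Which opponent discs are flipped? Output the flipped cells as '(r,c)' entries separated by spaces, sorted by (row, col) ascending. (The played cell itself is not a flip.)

Dir NW: first cell '.' (not opp) -> no flip
Dir N: opp run (5,4) (4,4) capped by W -> flip
Dir NE: opp run (5,5) (4,6), next='.' -> no flip
Dir W: first cell '.' (not opp) -> no flip
Dir E: first cell '.' (not opp) -> no flip
Dir SW: first cell '.' (not opp) -> no flip
Dir S: first cell '.' (not opp) -> no flip
Dir SE: first cell '.' (not opp) -> no flip

Answer: (4,4) (5,4)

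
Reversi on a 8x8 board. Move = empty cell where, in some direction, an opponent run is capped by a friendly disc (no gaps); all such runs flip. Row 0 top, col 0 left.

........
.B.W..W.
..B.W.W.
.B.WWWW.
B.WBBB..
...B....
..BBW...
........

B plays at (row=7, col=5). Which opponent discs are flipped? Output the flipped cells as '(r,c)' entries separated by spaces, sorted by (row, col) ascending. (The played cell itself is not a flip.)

Dir NW: opp run (6,4) capped by B -> flip
Dir N: first cell '.' (not opp) -> no flip
Dir NE: first cell '.' (not opp) -> no flip
Dir W: first cell '.' (not opp) -> no flip
Dir E: first cell '.' (not opp) -> no flip
Dir SW: edge -> no flip
Dir S: edge -> no flip
Dir SE: edge -> no flip

Answer: (6,4)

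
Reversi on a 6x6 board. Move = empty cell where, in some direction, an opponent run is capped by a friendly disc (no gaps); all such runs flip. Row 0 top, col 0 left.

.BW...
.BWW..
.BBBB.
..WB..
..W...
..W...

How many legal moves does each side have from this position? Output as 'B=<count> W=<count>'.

Answer: B=7 W=10

Derivation:
-- B to move --
(0,3): flips 3 -> legal
(0,4): flips 1 -> legal
(1,4): flips 2 -> legal
(3,1): flips 1 -> legal
(4,1): flips 1 -> legal
(4,3): flips 1 -> legal
(5,1): flips 1 -> legal
(5,3): no bracket -> illegal
B mobility = 7
-- W to move --
(0,0): flips 1 -> legal
(1,0): flips 2 -> legal
(1,4): flips 1 -> legal
(1,5): flips 2 -> legal
(2,0): flips 1 -> legal
(2,5): no bracket -> illegal
(3,0): flips 1 -> legal
(3,1): flips 1 -> legal
(3,4): flips 2 -> legal
(3,5): flips 1 -> legal
(4,3): flips 2 -> legal
(4,4): no bracket -> illegal
W mobility = 10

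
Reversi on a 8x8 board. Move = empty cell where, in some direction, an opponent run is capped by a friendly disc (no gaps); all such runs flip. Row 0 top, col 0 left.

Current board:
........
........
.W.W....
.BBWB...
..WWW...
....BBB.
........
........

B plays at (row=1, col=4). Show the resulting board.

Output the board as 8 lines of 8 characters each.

Answer: ........
....B...
.W.B....
.BBWB...
..WWW...
....BBB.
........
........

Derivation:
Place B at (1,4); scan 8 dirs for brackets.
Dir NW: first cell '.' (not opp) -> no flip
Dir N: first cell '.' (not opp) -> no flip
Dir NE: first cell '.' (not opp) -> no flip
Dir W: first cell '.' (not opp) -> no flip
Dir E: first cell '.' (not opp) -> no flip
Dir SW: opp run (2,3) capped by B -> flip
Dir S: first cell '.' (not opp) -> no flip
Dir SE: first cell '.' (not opp) -> no flip
All flips: (2,3)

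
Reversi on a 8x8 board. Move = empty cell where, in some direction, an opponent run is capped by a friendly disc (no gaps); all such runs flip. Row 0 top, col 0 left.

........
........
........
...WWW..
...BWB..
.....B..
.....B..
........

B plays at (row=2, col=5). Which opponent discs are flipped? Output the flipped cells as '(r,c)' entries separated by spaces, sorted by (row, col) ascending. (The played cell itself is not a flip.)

Dir NW: first cell '.' (not opp) -> no flip
Dir N: first cell '.' (not opp) -> no flip
Dir NE: first cell '.' (not opp) -> no flip
Dir W: first cell '.' (not opp) -> no flip
Dir E: first cell '.' (not opp) -> no flip
Dir SW: opp run (3,4) capped by B -> flip
Dir S: opp run (3,5) capped by B -> flip
Dir SE: first cell '.' (not opp) -> no flip

Answer: (3,4) (3,5)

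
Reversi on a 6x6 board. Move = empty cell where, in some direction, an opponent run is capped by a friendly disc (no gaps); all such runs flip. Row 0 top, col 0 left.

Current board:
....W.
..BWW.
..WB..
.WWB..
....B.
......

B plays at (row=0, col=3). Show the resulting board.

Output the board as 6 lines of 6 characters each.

Place B at (0,3); scan 8 dirs for brackets.
Dir NW: edge -> no flip
Dir N: edge -> no flip
Dir NE: edge -> no flip
Dir W: first cell '.' (not opp) -> no flip
Dir E: opp run (0,4), next='.' -> no flip
Dir SW: first cell 'B' (not opp) -> no flip
Dir S: opp run (1,3) capped by B -> flip
Dir SE: opp run (1,4), next='.' -> no flip
All flips: (1,3)

Answer: ...BW.
..BBW.
..WB..
.WWB..
....B.
......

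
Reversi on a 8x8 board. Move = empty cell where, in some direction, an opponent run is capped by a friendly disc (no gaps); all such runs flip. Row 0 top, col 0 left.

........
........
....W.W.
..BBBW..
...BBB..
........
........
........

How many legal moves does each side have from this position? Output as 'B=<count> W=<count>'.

Answer: B=5 W=5

Derivation:
-- B to move --
(1,3): no bracket -> illegal
(1,4): flips 1 -> legal
(1,5): flips 1 -> legal
(1,6): no bracket -> illegal
(1,7): flips 2 -> legal
(2,3): no bracket -> illegal
(2,5): flips 1 -> legal
(2,7): no bracket -> illegal
(3,6): flips 1 -> legal
(3,7): no bracket -> illegal
(4,6): no bracket -> illegal
B mobility = 5
-- W to move --
(2,1): no bracket -> illegal
(2,2): no bracket -> illegal
(2,3): no bracket -> illegal
(2,5): no bracket -> illegal
(3,1): flips 3 -> legal
(3,6): no bracket -> illegal
(4,1): no bracket -> illegal
(4,2): flips 1 -> legal
(4,6): no bracket -> illegal
(5,2): no bracket -> illegal
(5,3): flips 1 -> legal
(5,4): flips 2 -> legal
(5,5): flips 1 -> legal
(5,6): no bracket -> illegal
W mobility = 5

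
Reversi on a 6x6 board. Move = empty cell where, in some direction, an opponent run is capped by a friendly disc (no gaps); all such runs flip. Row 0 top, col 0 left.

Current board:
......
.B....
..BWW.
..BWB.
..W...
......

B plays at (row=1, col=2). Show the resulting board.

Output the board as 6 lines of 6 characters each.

Place B at (1,2); scan 8 dirs for brackets.
Dir NW: first cell '.' (not opp) -> no flip
Dir N: first cell '.' (not opp) -> no flip
Dir NE: first cell '.' (not opp) -> no flip
Dir W: first cell 'B' (not opp) -> no flip
Dir E: first cell '.' (not opp) -> no flip
Dir SW: first cell '.' (not opp) -> no flip
Dir S: first cell 'B' (not opp) -> no flip
Dir SE: opp run (2,3) capped by B -> flip
All flips: (2,3)

Answer: ......
.BB...
..BBW.
..BWB.
..W...
......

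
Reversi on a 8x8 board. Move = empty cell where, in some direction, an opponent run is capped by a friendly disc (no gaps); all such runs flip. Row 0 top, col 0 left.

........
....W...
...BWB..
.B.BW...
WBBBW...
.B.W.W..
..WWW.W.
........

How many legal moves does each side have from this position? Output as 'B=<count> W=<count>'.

Answer: B=8 W=10

Derivation:
-- B to move --
(0,3): flips 1 -> legal
(0,4): no bracket -> illegal
(0,5): flips 1 -> legal
(1,3): no bracket -> illegal
(1,5): flips 1 -> legal
(3,0): no bracket -> illegal
(3,5): flips 1 -> legal
(4,5): flips 2 -> legal
(4,6): no bracket -> illegal
(5,0): no bracket -> illegal
(5,2): no bracket -> illegal
(5,4): no bracket -> illegal
(5,6): no bracket -> illegal
(5,7): no bracket -> illegal
(6,1): no bracket -> illegal
(6,5): no bracket -> illegal
(6,7): no bracket -> illegal
(7,1): no bracket -> illegal
(7,2): no bracket -> illegal
(7,3): flips 3 -> legal
(7,4): no bracket -> illegal
(7,5): flips 2 -> legal
(7,6): no bracket -> illegal
(7,7): flips 3 -> legal
B mobility = 8
-- W to move --
(1,2): flips 1 -> legal
(1,3): flips 3 -> legal
(1,5): no bracket -> illegal
(1,6): flips 1 -> legal
(2,0): flips 2 -> legal
(2,1): no bracket -> illegal
(2,2): flips 3 -> legal
(2,6): flips 1 -> legal
(3,0): no bracket -> illegal
(3,2): flips 2 -> legal
(3,5): no bracket -> illegal
(3,6): flips 1 -> legal
(5,0): no bracket -> illegal
(5,2): flips 1 -> legal
(5,4): no bracket -> illegal
(6,0): flips 3 -> legal
(6,1): no bracket -> illegal
W mobility = 10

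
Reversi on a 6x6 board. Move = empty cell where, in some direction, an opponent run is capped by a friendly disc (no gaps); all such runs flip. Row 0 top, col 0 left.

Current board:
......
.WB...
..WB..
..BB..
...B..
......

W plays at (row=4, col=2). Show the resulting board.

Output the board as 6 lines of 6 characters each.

Answer: ......
.WB...
..WB..
..WB..
..WB..
......

Derivation:
Place W at (4,2); scan 8 dirs for brackets.
Dir NW: first cell '.' (not opp) -> no flip
Dir N: opp run (3,2) capped by W -> flip
Dir NE: opp run (3,3), next='.' -> no flip
Dir W: first cell '.' (not opp) -> no flip
Dir E: opp run (4,3), next='.' -> no flip
Dir SW: first cell '.' (not opp) -> no flip
Dir S: first cell '.' (not opp) -> no flip
Dir SE: first cell '.' (not opp) -> no flip
All flips: (3,2)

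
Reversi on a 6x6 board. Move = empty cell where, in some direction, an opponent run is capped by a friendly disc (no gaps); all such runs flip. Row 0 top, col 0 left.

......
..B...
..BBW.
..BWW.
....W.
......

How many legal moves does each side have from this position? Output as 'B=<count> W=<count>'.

Answer: B=5 W=5

Derivation:
-- B to move --
(1,3): no bracket -> illegal
(1,4): no bracket -> illegal
(1,5): no bracket -> illegal
(2,5): flips 1 -> legal
(3,5): flips 2 -> legal
(4,2): no bracket -> illegal
(4,3): flips 1 -> legal
(4,5): flips 1 -> legal
(5,3): no bracket -> illegal
(5,4): no bracket -> illegal
(5,5): flips 2 -> legal
B mobility = 5
-- W to move --
(0,1): flips 2 -> legal
(0,2): no bracket -> illegal
(0,3): no bracket -> illegal
(1,1): flips 1 -> legal
(1,3): flips 1 -> legal
(1,4): no bracket -> illegal
(2,1): flips 2 -> legal
(3,1): flips 1 -> legal
(4,1): no bracket -> illegal
(4,2): no bracket -> illegal
(4,3): no bracket -> illegal
W mobility = 5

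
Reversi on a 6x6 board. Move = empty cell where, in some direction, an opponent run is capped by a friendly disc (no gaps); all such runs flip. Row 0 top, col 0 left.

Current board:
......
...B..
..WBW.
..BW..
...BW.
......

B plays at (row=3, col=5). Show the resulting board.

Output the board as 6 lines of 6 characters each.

Place B at (3,5); scan 8 dirs for brackets.
Dir NW: opp run (2,4) capped by B -> flip
Dir N: first cell '.' (not opp) -> no flip
Dir NE: edge -> no flip
Dir W: first cell '.' (not opp) -> no flip
Dir E: edge -> no flip
Dir SW: opp run (4,4), next='.' -> no flip
Dir S: first cell '.' (not opp) -> no flip
Dir SE: edge -> no flip
All flips: (2,4)

Answer: ......
...B..
..WBB.
..BW.B
...BW.
......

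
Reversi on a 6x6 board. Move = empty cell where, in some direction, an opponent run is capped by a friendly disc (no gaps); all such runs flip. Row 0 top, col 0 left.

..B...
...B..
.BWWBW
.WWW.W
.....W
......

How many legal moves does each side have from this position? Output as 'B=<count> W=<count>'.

-- B to move --
(1,1): no bracket -> illegal
(1,2): no bracket -> illegal
(1,4): no bracket -> illegal
(1,5): no bracket -> illegal
(2,0): no bracket -> illegal
(3,0): no bracket -> illegal
(3,4): no bracket -> illegal
(4,0): flips 2 -> legal
(4,1): flips 1 -> legal
(4,2): flips 1 -> legal
(4,3): flips 3 -> legal
(4,4): no bracket -> illegal
(5,4): no bracket -> illegal
(5,5): no bracket -> illegal
B mobility = 4
-- W to move --
(0,1): no bracket -> illegal
(0,3): flips 1 -> legal
(0,4): flips 1 -> legal
(1,0): flips 1 -> legal
(1,1): flips 1 -> legal
(1,2): no bracket -> illegal
(1,4): no bracket -> illegal
(1,5): flips 1 -> legal
(2,0): flips 1 -> legal
(3,0): no bracket -> illegal
(3,4): no bracket -> illegal
W mobility = 6

Answer: B=4 W=6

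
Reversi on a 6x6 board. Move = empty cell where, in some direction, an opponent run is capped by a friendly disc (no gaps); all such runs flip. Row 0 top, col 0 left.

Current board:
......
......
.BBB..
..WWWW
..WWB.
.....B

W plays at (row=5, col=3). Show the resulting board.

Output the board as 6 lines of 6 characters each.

Place W at (5,3); scan 8 dirs for brackets.
Dir NW: first cell 'W' (not opp) -> no flip
Dir N: first cell 'W' (not opp) -> no flip
Dir NE: opp run (4,4) capped by W -> flip
Dir W: first cell '.' (not opp) -> no flip
Dir E: first cell '.' (not opp) -> no flip
Dir SW: edge -> no flip
Dir S: edge -> no flip
Dir SE: edge -> no flip
All flips: (4,4)

Answer: ......
......
.BBB..
..WWWW
..WWW.
...W.B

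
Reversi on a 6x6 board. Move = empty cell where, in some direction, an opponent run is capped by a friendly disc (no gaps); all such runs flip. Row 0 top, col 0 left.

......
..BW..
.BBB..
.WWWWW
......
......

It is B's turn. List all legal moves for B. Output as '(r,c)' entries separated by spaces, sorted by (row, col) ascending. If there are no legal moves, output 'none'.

Answer: (0,3) (0,4) (1,4) (4,0) (4,1) (4,2) (4,3) (4,4) (4,5)

Derivation:
(0,2): no bracket -> illegal
(0,3): flips 1 -> legal
(0,4): flips 1 -> legal
(1,4): flips 1 -> legal
(2,0): no bracket -> illegal
(2,4): no bracket -> illegal
(2,5): no bracket -> illegal
(3,0): no bracket -> illegal
(4,0): flips 1 -> legal
(4,1): flips 2 -> legal
(4,2): flips 1 -> legal
(4,3): flips 2 -> legal
(4,4): flips 1 -> legal
(4,5): flips 1 -> legal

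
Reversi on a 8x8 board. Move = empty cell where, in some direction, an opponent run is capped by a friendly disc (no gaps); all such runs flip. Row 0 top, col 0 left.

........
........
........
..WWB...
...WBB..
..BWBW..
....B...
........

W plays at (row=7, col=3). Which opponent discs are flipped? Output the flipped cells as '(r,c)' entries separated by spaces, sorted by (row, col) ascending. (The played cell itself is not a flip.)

Dir NW: first cell '.' (not opp) -> no flip
Dir N: first cell '.' (not opp) -> no flip
Dir NE: opp run (6,4) capped by W -> flip
Dir W: first cell '.' (not opp) -> no flip
Dir E: first cell '.' (not opp) -> no flip
Dir SW: edge -> no flip
Dir S: edge -> no flip
Dir SE: edge -> no flip

Answer: (6,4)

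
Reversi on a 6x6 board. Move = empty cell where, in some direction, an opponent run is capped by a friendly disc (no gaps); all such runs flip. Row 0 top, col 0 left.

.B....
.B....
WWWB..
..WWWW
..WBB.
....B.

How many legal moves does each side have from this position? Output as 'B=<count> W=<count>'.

-- B to move --
(1,0): flips 2 -> legal
(1,2): no bracket -> illegal
(1,3): no bracket -> illegal
(2,4): flips 1 -> legal
(2,5): flips 1 -> legal
(3,0): no bracket -> illegal
(3,1): flips 1 -> legal
(4,1): flips 2 -> legal
(4,5): flips 1 -> legal
(5,1): no bracket -> illegal
(5,2): no bracket -> illegal
(5,3): no bracket -> illegal
B mobility = 6
-- W to move --
(0,0): flips 1 -> legal
(0,2): flips 1 -> legal
(1,0): no bracket -> illegal
(1,2): flips 1 -> legal
(1,3): flips 1 -> legal
(1,4): flips 1 -> legal
(2,4): flips 1 -> legal
(4,5): flips 2 -> legal
(5,2): flips 1 -> legal
(5,3): flips 2 -> legal
(5,5): flips 1 -> legal
W mobility = 10

Answer: B=6 W=10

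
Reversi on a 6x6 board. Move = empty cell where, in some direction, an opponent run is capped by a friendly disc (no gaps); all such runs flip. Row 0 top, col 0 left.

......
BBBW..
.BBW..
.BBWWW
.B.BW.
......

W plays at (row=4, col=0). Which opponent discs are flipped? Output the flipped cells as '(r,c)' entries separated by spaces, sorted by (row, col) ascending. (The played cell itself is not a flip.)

Answer: (2,2) (3,1)

Derivation:
Dir NW: edge -> no flip
Dir N: first cell '.' (not opp) -> no flip
Dir NE: opp run (3,1) (2,2) capped by W -> flip
Dir W: edge -> no flip
Dir E: opp run (4,1), next='.' -> no flip
Dir SW: edge -> no flip
Dir S: first cell '.' (not opp) -> no flip
Dir SE: first cell '.' (not opp) -> no flip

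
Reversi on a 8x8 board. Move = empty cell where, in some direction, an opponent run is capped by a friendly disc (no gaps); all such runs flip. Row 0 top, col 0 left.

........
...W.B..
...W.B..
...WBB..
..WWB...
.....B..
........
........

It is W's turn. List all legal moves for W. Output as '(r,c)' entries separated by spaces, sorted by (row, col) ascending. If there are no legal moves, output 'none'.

Answer: (1,6) (3,6) (4,5) (6,6)

Derivation:
(0,4): no bracket -> illegal
(0,5): no bracket -> illegal
(0,6): no bracket -> illegal
(1,4): no bracket -> illegal
(1,6): flips 2 -> legal
(2,4): no bracket -> illegal
(2,6): no bracket -> illegal
(3,6): flips 2 -> legal
(4,5): flips 2 -> legal
(4,6): no bracket -> illegal
(5,3): no bracket -> illegal
(5,4): no bracket -> illegal
(5,6): no bracket -> illegal
(6,4): no bracket -> illegal
(6,5): no bracket -> illegal
(6,6): flips 2 -> legal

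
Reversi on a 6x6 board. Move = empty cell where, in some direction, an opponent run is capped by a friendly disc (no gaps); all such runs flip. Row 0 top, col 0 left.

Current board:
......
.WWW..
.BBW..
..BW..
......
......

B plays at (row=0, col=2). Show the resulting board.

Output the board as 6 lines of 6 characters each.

Place B at (0,2); scan 8 dirs for brackets.
Dir NW: edge -> no flip
Dir N: edge -> no flip
Dir NE: edge -> no flip
Dir W: first cell '.' (not opp) -> no flip
Dir E: first cell '.' (not opp) -> no flip
Dir SW: opp run (1,1), next='.' -> no flip
Dir S: opp run (1,2) capped by B -> flip
Dir SE: opp run (1,3), next='.' -> no flip
All flips: (1,2)

Answer: ..B...
.WBW..
.BBW..
..BW..
......
......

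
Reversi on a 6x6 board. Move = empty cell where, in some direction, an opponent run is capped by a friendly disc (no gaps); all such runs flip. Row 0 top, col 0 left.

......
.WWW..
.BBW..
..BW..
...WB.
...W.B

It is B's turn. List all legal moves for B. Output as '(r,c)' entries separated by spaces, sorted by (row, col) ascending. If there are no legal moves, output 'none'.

Answer: (0,0) (0,1) (0,2) (0,3) (0,4) (1,4) (2,4) (3,4) (4,2) (5,4)

Derivation:
(0,0): flips 1 -> legal
(0,1): flips 1 -> legal
(0,2): flips 1 -> legal
(0,3): flips 1 -> legal
(0,4): flips 1 -> legal
(1,0): no bracket -> illegal
(1,4): flips 1 -> legal
(2,0): no bracket -> illegal
(2,4): flips 1 -> legal
(3,4): flips 1 -> legal
(4,2): flips 1 -> legal
(5,2): no bracket -> illegal
(5,4): flips 1 -> legal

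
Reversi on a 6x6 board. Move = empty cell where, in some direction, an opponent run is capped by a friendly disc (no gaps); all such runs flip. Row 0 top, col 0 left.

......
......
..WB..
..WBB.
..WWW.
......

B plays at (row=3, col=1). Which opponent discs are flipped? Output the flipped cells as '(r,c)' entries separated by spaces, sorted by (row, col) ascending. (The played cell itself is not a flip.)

Dir NW: first cell '.' (not opp) -> no flip
Dir N: first cell '.' (not opp) -> no flip
Dir NE: opp run (2,2), next='.' -> no flip
Dir W: first cell '.' (not opp) -> no flip
Dir E: opp run (3,2) capped by B -> flip
Dir SW: first cell '.' (not opp) -> no flip
Dir S: first cell '.' (not opp) -> no flip
Dir SE: opp run (4,2), next='.' -> no flip

Answer: (3,2)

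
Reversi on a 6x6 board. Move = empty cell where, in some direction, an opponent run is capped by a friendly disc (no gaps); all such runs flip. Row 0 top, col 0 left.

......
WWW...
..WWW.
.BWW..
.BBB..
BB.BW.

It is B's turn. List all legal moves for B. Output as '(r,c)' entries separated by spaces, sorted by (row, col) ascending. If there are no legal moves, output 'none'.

(0,0): no bracket -> illegal
(0,1): no bracket -> illegal
(0,2): flips 3 -> legal
(0,3): no bracket -> illegal
(1,3): flips 3 -> legal
(1,4): flips 2 -> legal
(1,5): flips 2 -> legal
(2,0): no bracket -> illegal
(2,1): flips 1 -> legal
(2,5): no bracket -> illegal
(3,4): flips 2 -> legal
(3,5): no bracket -> illegal
(4,4): no bracket -> illegal
(4,5): no bracket -> illegal
(5,5): flips 1 -> legal

Answer: (0,2) (1,3) (1,4) (1,5) (2,1) (3,4) (5,5)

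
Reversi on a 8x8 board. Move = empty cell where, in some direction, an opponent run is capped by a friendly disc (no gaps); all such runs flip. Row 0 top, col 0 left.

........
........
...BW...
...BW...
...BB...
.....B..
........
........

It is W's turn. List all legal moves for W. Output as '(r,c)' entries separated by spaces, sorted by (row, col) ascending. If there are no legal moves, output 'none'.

(1,2): flips 1 -> legal
(1,3): no bracket -> illegal
(1,4): no bracket -> illegal
(2,2): flips 1 -> legal
(3,2): flips 1 -> legal
(3,5): no bracket -> illegal
(4,2): flips 1 -> legal
(4,5): no bracket -> illegal
(4,6): no bracket -> illegal
(5,2): flips 1 -> legal
(5,3): no bracket -> illegal
(5,4): flips 1 -> legal
(5,6): no bracket -> illegal
(6,4): no bracket -> illegal
(6,5): no bracket -> illegal
(6,6): no bracket -> illegal

Answer: (1,2) (2,2) (3,2) (4,2) (5,2) (5,4)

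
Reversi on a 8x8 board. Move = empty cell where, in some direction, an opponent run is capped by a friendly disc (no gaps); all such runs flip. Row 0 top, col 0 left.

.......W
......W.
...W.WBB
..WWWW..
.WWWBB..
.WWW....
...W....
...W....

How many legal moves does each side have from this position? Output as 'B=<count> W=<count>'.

Answer: B=8 W=6

Derivation:
-- B to move --
(0,5): flips 1 -> legal
(0,6): flips 1 -> legal
(1,2): flips 2 -> legal
(1,3): no bracket -> illegal
(1,4): no bracket -> illegal
(1,5): flips 2 -> legal
(1,7): no bracket -> illegal
(2,1): no bracket -> illegal
(2,2): flips 1 -> legal
(2,4): flips 2 -> legal
(3,0): no bracket -> illegal
(3,1): no bracket -> illegal
(3,6): no bracket -> illegal
(4,0): flips 3 -> legal
(4,6): no bracket -> illegal
(5,0): no bracket -> illegal
(5,4): no bracket -> illegal
(6,0): no bracket -> illegal
(6,1): no bracket -> illegal
(6,2): flips 1 -> legal
(6,4): no bracket -> illegal
(7,2): no bracket -> illegal
(7,4): no bracket -> illegal
B mobility = 8
-- W to move --
(1,5): no bracket -> illegal
(1,7): flips 1 -> legal
(3,6): flips 1 -> legal
(3,7): no bracket -> illegal
(4,6): flips 2 -> legal
(5,4): flips 1 -> legal
(5,5): flips 2 -> legal
(5,6): flips 1 -> legal
W mobility = 6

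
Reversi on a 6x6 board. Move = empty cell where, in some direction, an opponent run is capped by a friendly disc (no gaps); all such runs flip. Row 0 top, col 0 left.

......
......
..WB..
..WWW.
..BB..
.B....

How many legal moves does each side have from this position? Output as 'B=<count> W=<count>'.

-- B to move --
(1,1): no bracket -> illegal
(1,2): flips 2 -> legal
(1,3): no bracket -> illegal
(2,1): flips 2 -> legal
(2,4): flips 1 -> legal
(2,5): flips 1 -> legal
(3,1): no bracket -> illegal
(3,5): no bracket -> illegal
(4,1): flips 1 -> legal
(4,4): no bracket -> illegal
(4,5): flips 1 -> legal
B mobility = 6
-- W to move --
(1,2): flips 1 -> legal
(1,3): flips 1 -> legal
(1,4): flips 1 -> legal
(2,4): flips 1 -> legal
(3,1): no bracket -> illegal
(4,0): no bracket -> illegal
(4,1): no bracket -> illegal
(4,4): no bracket -> illegal
(5,0): no bracket -> illegal
(5,2): flips 2 -> legal
(5,3): flips 1 -> legal
(5,4): flips 1 -> legal
W mobility = 7

Answer: B=6 W=7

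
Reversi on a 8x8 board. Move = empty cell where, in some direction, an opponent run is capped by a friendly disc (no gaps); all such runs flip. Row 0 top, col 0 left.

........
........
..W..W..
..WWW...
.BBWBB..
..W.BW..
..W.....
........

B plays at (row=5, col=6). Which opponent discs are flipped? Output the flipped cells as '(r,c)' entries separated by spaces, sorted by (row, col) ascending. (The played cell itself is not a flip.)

Dir NW: first cell 'B' (not opp) -> no flip
Dir N: first cell '.' (not opp) -> no flip
Dir NE: first cell '.' (not opp) -> no flip
Dir W: opp run (5,5) capped by B -> flip
Dir E: first cell '.' (not opp) -> no flip
Dir SW: first cell '.' (not opp) -> no flip
Dir S: first cell '.' (not opp) -> no flip
Dir SE: first cell '.' (not opp) -> no flip

Answer: (5,5)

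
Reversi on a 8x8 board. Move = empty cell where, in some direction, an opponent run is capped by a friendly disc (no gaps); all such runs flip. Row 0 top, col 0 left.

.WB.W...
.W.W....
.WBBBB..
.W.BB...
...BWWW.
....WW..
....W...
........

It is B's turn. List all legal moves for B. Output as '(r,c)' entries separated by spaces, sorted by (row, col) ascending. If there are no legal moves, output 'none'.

(0,0): flips 2 -> legal
(0,3): flips 1 -> legal
(0,5): no bracket -> illegal
(1,0): no bracket -> illegal
(1,2): no bracket -> illegal
(1,4): no bracket -> illegal
(1,5): no bracket -> illegal
(2,0): flips 2 -> legal
(3,0): no bracket -> illegal
(3,2): no bracket -> illegal
(3,5): no bracket -> illegal
(3,6): no bracket -> illegal
(3,7): no bracket -> illegal
(4,0): flips 1 -> legal
(4,1): no bracket -> illegal
(4,2): no bracket -> illegal
(4,7): flips 3 -> legal
(5,3): no bracket -> illegal
(5,6): flips 1 -> legal
(5,7): no bracket -> illegal
(6,3): no bracket -> illegal
(6,5): flips 1 -> legal
(6,6): flips 2 -> legal
(7,3): no bracket -> illegal
(7,4): flips 3 -> legal
(7,5): no bracket -> illegal

Answer: (0,0) (0,3) (2,0) (4,0) (4,7) (5,6) (6,5) (6,6) (7,4)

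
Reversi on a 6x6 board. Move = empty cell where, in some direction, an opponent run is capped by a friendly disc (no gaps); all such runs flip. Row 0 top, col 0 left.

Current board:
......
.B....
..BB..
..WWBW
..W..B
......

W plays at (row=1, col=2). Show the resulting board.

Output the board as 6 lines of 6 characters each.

Place W at (1,2); scan 8 dirs for brackets.
Dir NW: first cell '.' (not opp) -> no flip
Dir N: first cell '.' (not opp) -> no flip
Dir NE: first cell '.' (not opp) -> no flip
Dir W: opp run (1,1), next='.' -> no flip
Dir E: first cell '.' (not opp) -> no flip
Dir SW: first cell '.' (not opp) -> no flip
Dir S: opp run (2,2) capped by W -> flip
Dir SE: opp run (2,3) (3,4) (4,5), next=edge -> no flip
All flips: (2,2)

Answer: ......
.BW...
..WB..
..WWBW
..W..B
......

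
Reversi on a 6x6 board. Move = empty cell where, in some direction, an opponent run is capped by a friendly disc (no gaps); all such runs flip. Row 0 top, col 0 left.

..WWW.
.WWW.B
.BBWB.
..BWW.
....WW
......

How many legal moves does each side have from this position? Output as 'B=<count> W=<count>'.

Answer: B=7 W=8

Derivation:
-- B to move --
(0,0): flips 1 -> legal
(0,1): flips 1 -> legal
(0,5): no bracket -> illegal
(1,0): no bracket -> illegal
(1,4): flips 1 -> legal
(2,0): no bracket -> illegal
(2,5): no bracket -> illegal
(3,5): flips 2 -> legal
(4,2): flips 1 -> legal
(4,3): no bracket -> illegal
(5,3): no bracket -> illegal
(5,4): flips 2 -> legal
(5,5): flips 2 -> legal
B mobility = 7
-- W to move --
(0,5): no bracket -> illegal
(1,0): no bracket -> illegal
(1,4): flips 1 -> legal
(2,0): flips 2 -> legal
(2,5): flips 1 -> legal
(3,0): flips 1 -> legal
(3,1): flips 3 -> legal
(3,5): flips 1 -> legal
(4,1): flips 1 -> legal
(4,2): flips 2 -> legal
(4,3): no bracket -> illegal
W mobility = 8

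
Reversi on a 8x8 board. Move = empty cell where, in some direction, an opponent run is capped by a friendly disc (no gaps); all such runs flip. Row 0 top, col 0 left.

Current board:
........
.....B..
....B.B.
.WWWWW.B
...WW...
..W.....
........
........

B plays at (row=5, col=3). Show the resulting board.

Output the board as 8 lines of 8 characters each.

Place B at (5,3); scan 8 dirs for brackets.
Dir NW: first cell '.' (not opp) -> no flip
Dir N: opp run (4,3) (3,3), next='.' -> no flip
Dir NE: opp run (4,4) (3,5) capped by B -> flip
Dir W: opp run (5,2), next='.' -> no flip
Dir E: first cell '.' (not opp) -> no flip
Dir SW: first cell '.' (not opp) -> no flip
Dir S: first cell '.' (not opp) -> no flip
Dir SE: first cell '.' (not opp) -> no flip
All flips: (3,5) (4,4)

Answer: ........
.....B..
....B.B.
.WWWWB.B
...WB...
..WB....
........
........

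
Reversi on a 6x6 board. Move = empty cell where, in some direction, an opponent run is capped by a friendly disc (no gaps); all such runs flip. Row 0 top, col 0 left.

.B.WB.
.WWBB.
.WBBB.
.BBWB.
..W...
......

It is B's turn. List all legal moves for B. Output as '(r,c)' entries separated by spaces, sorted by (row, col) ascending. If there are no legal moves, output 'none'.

(0,0): flips 1 -> legal
(0,2): flips 2 -> legal
(1,0): flips 3 -> legal
(2,0): flips 1 -> legal
(3,0): no bracket -> illegal
(4,1): no bracket -> illegal
(4,3): flips 1 -> legal
(4,4): flips 1 -> legal
(5,1): flips 2 -> legal
(5,2): flips 1 -> legal
(5,3): flips 1 -> legal

Answer: (0,0) (0,2) (1,0) (2,0) (4,3) (4,4) (5,1) (5,2) (5,3)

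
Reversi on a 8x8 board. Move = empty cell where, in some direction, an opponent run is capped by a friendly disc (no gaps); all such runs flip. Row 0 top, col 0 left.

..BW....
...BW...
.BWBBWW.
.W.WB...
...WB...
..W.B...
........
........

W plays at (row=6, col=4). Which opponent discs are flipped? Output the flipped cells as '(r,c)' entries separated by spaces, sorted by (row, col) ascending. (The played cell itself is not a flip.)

Answer: (2,4) (3,4) (4,4) (5,4)

Derivation:
Dir NW: first cell '.' (not opp) -> no flip
Dir N: opp run (5,4) (4,4) (3,4) (2,4) capped by W -> flip
Dir NE: first cell '.' (not opp) -> no flip
Dir W: first cell '.' (not opp) -> no flip
Dir E: first cell '.' (not opp) -> no flip
Dir SW: first cell '.' (not opp) -> no flip
Dir S: first cell '.' (not opp) -> no flip
Dir SE: first cell '.' (not opp) -> no flip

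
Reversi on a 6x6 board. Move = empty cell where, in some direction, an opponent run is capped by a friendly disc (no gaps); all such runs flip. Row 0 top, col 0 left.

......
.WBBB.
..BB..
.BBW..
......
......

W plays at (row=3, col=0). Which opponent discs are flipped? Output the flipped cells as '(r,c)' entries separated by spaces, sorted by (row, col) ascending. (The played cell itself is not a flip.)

Dir NW: edge -> no flip
Dir N: first cell '.' (not opp) -> no flip
Dir NE: first cell '.' (not opp) -> no flip
Dir W: edge -> no flip
Dir E: opp run (3,1) (3,2) capped by W -> flip
Dir SW: edge -> no flip
Dir S: first cell '.' (not opp) -> no flip
Dir SE: first cell '.' (not opp) -> no flip

Answer: (3,1) (3,2)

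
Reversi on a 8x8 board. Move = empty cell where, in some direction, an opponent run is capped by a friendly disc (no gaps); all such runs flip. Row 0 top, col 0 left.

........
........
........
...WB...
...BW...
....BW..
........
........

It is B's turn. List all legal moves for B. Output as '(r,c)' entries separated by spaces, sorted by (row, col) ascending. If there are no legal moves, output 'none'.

(2,2): no bracket -> illegal
(2,3): flips 1 -> legal
(2,4): no bracket -> illegal
(3,2): flips 1 -> legal
(3,5): no bracket -> illegal
(4,2): no bracket -> illegal
(4,5): flips 1 -> legal
(4,6): no bracket -> illegal
(5,3): no bracket -> illegal
(5,6): flips 1 -> legal
(6,4): no bracket -> illegal
(6,5): no bracket -> illegal
(6,6): no bracket -> illegal

Answer: (2,3) (3,2) (4,5) (5,6)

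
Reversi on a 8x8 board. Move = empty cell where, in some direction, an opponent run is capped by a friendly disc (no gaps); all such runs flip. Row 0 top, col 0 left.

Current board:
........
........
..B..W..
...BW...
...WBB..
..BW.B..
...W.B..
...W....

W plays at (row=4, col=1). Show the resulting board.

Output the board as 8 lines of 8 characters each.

Place W at (4,1); scan 8 dirs for brackets.
Dir NW: first cell '.' (not opp) -> no flip
Dir N: first cell '.' (not opp) -> no flip
Dir NE: first cell '.' (not opp) -> no flip
Dir W: first cell '.' (not opp) -> no flip
Dir E: first cell '.' (not opp) -> no flip
Dir SW: first cell '.' (not opp) -> no flip
Dir S: first cell '.' (not opp) -> no flip
Dir SE: opp run (5,2) capped by W -> flip
All flips: (5,2)

Answer: ........
........
..B..W..
...BW...
.W.WBB..
..WW.B..
...W.B..
...W....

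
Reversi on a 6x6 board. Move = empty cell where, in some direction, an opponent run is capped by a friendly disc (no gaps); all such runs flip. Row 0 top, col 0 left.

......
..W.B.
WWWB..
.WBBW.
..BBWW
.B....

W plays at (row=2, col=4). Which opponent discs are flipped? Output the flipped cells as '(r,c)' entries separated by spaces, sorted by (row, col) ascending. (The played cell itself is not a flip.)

Answer: (2,3)

Derivation:
Dir NW: first cell '.' (not opp) -> no flip
Dir N: opp run (1,4), next='.' -> no flip
Dir NE: first cell '.' (not opp) -> no flip
Dir W: opp run (2,3) capped by W -> flip
Dir E: first cell '.' (not opp) -> no flip
Dir SW: opp run (3,3) (4,2) (5,1), next=edge -> no flip
Dir S: first cell 'W' (not opp) -> no flip
Dir SE: first cell '.' (not opp) -> no flip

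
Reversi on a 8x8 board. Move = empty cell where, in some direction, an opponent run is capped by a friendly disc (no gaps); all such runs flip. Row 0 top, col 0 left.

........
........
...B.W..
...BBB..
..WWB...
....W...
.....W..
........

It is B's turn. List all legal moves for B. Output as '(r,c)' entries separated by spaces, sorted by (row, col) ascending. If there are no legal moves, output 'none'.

(1,4): no bracket -> illegal
(1,5): flips 1 -> legal
(1,6): flips 1 -> legal
(2,4): no bracket -> illegal
(2,6): no bracket -> illegal
(3,1): no bracket -> illegal
(3,2): no bracket -> illegal
(3,6): no bracket -> illegal
(4,1): flips 2 -> legal
(4,5): no bracket -> illegal
(5,1): flips 1 -> legal
(5,2): flips 1 -> legal
(5,3): flips 1 -> legal
(5,5): no bracket -> illegal
(5,6): no bracket -> illegal
(6,3): no bracket -> illegal
(6,4): flips 1 -> legal
(6,6): no bracket -> illegal
(7,4): no bracket -> illegal
(7,5): no bracket -> illegal
(7,6): no bracket -> illegal

Answer: (1,5) (1,6) (4,1) (5,1) (5,2) (5,3) (6,4)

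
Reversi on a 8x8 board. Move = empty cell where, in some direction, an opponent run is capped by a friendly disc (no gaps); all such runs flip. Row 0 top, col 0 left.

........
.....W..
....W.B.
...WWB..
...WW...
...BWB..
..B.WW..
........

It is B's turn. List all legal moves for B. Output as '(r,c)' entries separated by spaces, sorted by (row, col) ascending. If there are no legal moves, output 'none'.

(0,4): flips 1 -> legal
(0,5): no bracket -> illegal
(0,6): no bracket -> illegal
(1,3): flips 1 -> legal
(1,4): no bracket -> illegal
(1,6): no bracket -> illegal
(2,2): flips 2 -> legal
(2,3): flips 2 -> legal
(2,5): no bracket -> illegal
(3,2): flips 2 -> legal
(4,2): no bracket -> illegal
(4,5): no bracket -> illegal
(5,2): no bracket -> illegal
(5,6): no bracket -> illegal
(6,3): no bracket -> illegal
(6,6): no bracket -> illegal
(7,3): flips 1 -> legal
(7,4): no bracket -> illegal
(7,5): flips 2 -> legal
(7,6): no bracket -> illegal

Answer: (0,4) (1,3) (2,2) (2,3) (3,2) (7,3) (7,5)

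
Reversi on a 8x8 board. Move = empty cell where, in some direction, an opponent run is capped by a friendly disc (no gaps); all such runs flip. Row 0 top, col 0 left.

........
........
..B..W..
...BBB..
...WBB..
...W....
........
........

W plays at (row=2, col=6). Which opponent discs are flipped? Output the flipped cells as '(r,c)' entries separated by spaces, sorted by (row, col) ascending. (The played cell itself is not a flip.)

Dir NW: first cell '.' (not opp) -> no flip
Dir N: first cell '.' (not opp) -> no flip
Dir NE: first cell '.' (not opp) -> no flip
Dir W: first cell 'W' (not opp) -> no flip
Dir E: first cell '.' (not opp) -> no flip
Dir SW: opp run (3,5) (4,4) capped by W -> flip
Dir S: first cell '.' (not opp) -> no flip
Dir SE: first cell '.' (not opp) -> no flip

Answer: (3,5) (4,4)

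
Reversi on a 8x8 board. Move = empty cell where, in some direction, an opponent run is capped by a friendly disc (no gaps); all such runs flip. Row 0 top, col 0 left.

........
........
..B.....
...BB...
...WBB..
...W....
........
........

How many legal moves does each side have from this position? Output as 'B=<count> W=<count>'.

Answer: B=4 W=4

Derivation:
-- B to move --
(3,2): no bracket -> illegal
(4,2): flips 1 -> legal
(5,2): flips 1 -> legal
(5,4): no bracket -> illegal
(6,2): flips 1 -> legal
(6,3): flips 2 -> legal
(6,4): no bracket -> illegal
B mobility = 4
-- W to move --
(1,1): no bracket -> illegal
(1,2): no bracket -> illegal
(1,3): no bracket -> illegal
(2,1): no bracket -> illegal
(2,3): flips 1 -> legal
(2,4): no bracket -> illegal
(2,5): flips 1 -> legal
(3,1): no bracket -> illegal
(3,2): no bracket -> illegal
(3,5): flips 1 -> legal
(3,6): no bracket -> illegal
(4,2): no bracket -> illegal
(4,6): flips 2 -> legal
(5,4): no bracket -> illegal
(5,5): no bracket -> illegal
(5,6): no bracket -> illegal
W mobility = 4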